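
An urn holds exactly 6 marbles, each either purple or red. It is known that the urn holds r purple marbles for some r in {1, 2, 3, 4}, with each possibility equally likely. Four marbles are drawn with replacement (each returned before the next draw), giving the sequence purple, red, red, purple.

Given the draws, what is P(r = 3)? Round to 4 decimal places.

Under each hypothesis, the probability of the observed sequence is: P(data | r = 1) = (1/6)(5/6)(5/6)(1/6) = 0.01929; P(data | r = 2) = (2/6)(4/6)(4/6)(2/6) = 0.049383; P(data | r = 3) = (3/6)(3/6)(3/6)(3/6) = 0.0625; P(data | r = 4) = (4/6)(2/6)(2/6)(4/6) = 0.049383.
Multiplying each by its prior: 1/4 · 0.01929 = 0.0048225, 1/4 · 0.049383 = 0.012346, 1/4 · 0.0625 = 0.015625, 1/4 · 0.049383 = 0.012346; these sum to 0.045139.
Therefore the posterior P(r = 3 | data) = (0.015625) / (0.045139) = 0.34615.

0.3462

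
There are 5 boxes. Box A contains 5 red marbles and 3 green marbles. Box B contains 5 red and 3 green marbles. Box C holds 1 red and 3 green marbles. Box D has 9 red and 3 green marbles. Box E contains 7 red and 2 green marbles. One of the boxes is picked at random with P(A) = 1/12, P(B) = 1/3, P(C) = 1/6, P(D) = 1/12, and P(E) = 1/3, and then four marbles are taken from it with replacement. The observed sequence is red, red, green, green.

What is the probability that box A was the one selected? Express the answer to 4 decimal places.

0.1099

For each hypothesis, P(data | H) works out to: P(data | box A) = (5/8)(5/8)(3/8)(3/8) = 0.054932; P(data | box B) = (5/8)(5/8)(3/8)(3/8) = 0.054932; P(data | box C) = (1/4)(1/4)(3/4)(3/4) = 0.035156; P(data | box D) = (9/12)(9/12)(3/12)(3/12) = 0.035156; P(data | box E) = (7/9)(7/9)(2/9)(2/9) = 0.029873.
The prior-weighted likelihoods are 1/12 · 0.054932 = 0.0045776, 1/3 · 0.054932 = 0.018311, 1/6 · 0.035156 = 0.0058594, 1/12 · 0.035156 = 0.0029297, 1/3 · 0.029873 = 0.0099578; summing to 0.041635.
By Bayes' rule, P(box A | data) = (0.0045776) / (0.041635) = 0.10995.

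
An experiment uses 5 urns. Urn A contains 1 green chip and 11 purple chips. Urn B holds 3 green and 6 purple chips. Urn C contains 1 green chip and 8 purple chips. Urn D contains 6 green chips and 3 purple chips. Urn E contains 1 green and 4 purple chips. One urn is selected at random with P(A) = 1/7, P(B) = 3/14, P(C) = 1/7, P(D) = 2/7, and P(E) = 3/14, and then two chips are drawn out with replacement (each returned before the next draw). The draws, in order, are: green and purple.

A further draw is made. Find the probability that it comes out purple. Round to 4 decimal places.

0.6037

Compute the likelihood of the observed sequence for each case: P(data | urn A) = (1/12)(11/12) = 0.076389; P(data | urn B) = (3/9)(6/9) = 0.22222; P(data | urn C) = (1/9)(8/9) = 0.098765; P(data | urn D) = (6/9)(3/9) = 0.22222; P(data | urn E) = (1/5)(4/5) = 0.16.
The prior-weighted likelihoods are 1/7 · 0.076389 = 0.010913, 3/14 · 0.22222 = 0.047619, 1/7 · 0.098765 = 0.014109, 2/7 · 0.22222 = 0.063492, 3/14 · 0.16 = 0.034286; summing to 0.17042.
Normalising, the posterior is P(urn A | data) = 0.064035, P(urn B | data) = 0.27942, P(urn C | data) = 0.082792, P(urn D | data) = 0.37256, P(urn E | data) = 0.20118.
The predictive probability is P(purple next | data) = (11/12)(0.064035) + (2/3)(0.27942) + (8/9)(0.082792) + (1/3)(0.37256) + (4/5)(0.20118) = 0.60371.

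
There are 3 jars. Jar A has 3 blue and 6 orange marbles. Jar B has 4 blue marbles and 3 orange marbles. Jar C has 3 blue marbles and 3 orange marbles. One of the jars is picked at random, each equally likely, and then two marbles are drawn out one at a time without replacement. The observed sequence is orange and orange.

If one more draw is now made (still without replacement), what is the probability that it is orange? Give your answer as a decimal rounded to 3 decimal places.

The likelihood of the observed sequence under each hypothesis: P(data | jar A) = (6/9)(5/8) = 0.41667; P(data | jar B) = (3/7)(2/6) = 0.14286; P(data | jar C) = (3/6)(2/5) = 0.2.
Multiplying each by its prior: 1/3 · 0.41667 = 0.13889, 1/3 · 0.14286 = 0.047619, 1/3 · 0.2 = 0.066667; summing to 0.25317.
Dividing through by the total gives posterior P(jar A | data) = 0.54859, P(jar B | data) = 0.18809, P(jar C | data) = 0.26332.
So P(orange next | data) = Σ P(orange next | H) P(H | data) = (4/7)(0.54859) + (1/5)(0.18809) + (1/4)(0.26332) = 0.41693.

0.417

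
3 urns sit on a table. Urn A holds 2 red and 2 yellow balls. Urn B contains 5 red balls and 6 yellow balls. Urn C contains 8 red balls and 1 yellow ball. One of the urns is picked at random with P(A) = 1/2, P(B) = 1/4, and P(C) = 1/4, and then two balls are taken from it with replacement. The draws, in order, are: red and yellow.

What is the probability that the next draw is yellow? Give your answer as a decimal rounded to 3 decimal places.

0.468

The likelihood of the observed sequence under each hypothesis: P(data | urn A) = (2/4)(2/4) = 0.25; P(data | urn B) = (5/11)(6/11) = 0.24793; P(data | urn C) = (8/9)(1/9) = 0.098765.
The prior-weighted likelihoods are 1/2 · 0.25 = 0.125, 1/4 · 0.24793 = 0.061983, 1/4 · 0.098765 = 0.024691; with total 0.21167.
The posterior is then P(urn A | data) = 0.59053, P(urn B | data) = 0.29282, P(urn C | data) = 0.11665.
The predictive probability is P(yellow next | data) = (1/2)(0.59053) + (6/11)(0.29282) + (1/9)(0.11665) = 0.46795.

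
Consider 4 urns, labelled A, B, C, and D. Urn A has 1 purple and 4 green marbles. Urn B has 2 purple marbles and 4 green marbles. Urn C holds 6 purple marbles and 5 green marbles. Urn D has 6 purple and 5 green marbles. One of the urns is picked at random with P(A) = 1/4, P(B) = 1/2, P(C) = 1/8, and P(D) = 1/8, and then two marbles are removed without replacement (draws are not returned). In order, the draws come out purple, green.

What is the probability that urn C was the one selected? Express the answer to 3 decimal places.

For each hypothesis, P(data | H) works out to: P(data | urn A) = (1/5)(4/4) = 1/5; P(data | urn B) = (2/6)(4/5) = 4/15; P(data | urn C) = (6/11)(5/10) = 3/11; P(data | urn D) = (6/11)(5/10) = 3/11.
Multiplying each by its prior: 1/4 · 1/5 = 1/20, 1/2 · 4/15 = 2/15, 1/8 · 3/11 = 3/88, 1/8 · 3/11 = 3/88; summing to 83/330.
So P(urn C | data) = (3/88) / (83/330) = 45/332.

0.136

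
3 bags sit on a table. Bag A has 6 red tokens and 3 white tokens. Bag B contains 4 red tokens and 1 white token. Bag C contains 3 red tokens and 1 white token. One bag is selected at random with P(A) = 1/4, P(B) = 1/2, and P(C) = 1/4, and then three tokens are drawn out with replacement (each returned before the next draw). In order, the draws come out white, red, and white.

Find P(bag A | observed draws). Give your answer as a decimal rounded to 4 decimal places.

The likelihood of the observed sequence under each hypothesis: P(data | bag A) = (3/9)(6/9)(3/9) = 0.074074; P(data | bag B) = (1/5)(4/5)(1/5) = 0.032; P(data | bag C) = (1/4)(3/4)(1/4) = 0.046875.
The prior-weighted likelihoods are 1/4 · 0.074074 = 0.018519, 1/2 · 0.032 = 0.016, 1/4 · 0.046875 = 0.011719; with total 0.046237.
Therefore the posterior P(bag A | data) = (0.018519) / (0.046237) = 0.40051.

0.4005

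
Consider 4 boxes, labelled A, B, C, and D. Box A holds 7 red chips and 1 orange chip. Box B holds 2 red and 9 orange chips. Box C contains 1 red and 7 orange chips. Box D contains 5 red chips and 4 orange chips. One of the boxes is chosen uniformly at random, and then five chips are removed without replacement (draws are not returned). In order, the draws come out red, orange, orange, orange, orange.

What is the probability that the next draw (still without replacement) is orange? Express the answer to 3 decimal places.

0.892

Compute the likelihood of the observed sequence for each case: P(data | box A) = (7/8)(1/7)(0/6) = 0; P(data | box B) = (2/11)(9/10)(8/9)(7/8)(6/7) = 0.10909; P(data | box C) = (1/8)(7/7)(6/6)(5/5)(4/4) = 0.125; P(data | box D) = (5/9)(4/8)(3/7)(2/6)(1/5) = 0.0079365.
Multiplying each by its prior: 1/4 · 0 = 0, 1/4 · 0.10909 = 0.027273, 1/4 · 0.125 = 0.03125, 1/4 · 0.0079365 = 0.0019841; summing to 0.060507.
Normalising, the posterior is P(box A | data) = 0, P(box B | data) = 0.45074, P(box C | data) = 0.51647, P(box D | data) = 0.032792.
The predictive probability is P(orange next | data) = (5/6)(0.45074) + (1)(0.51647) + (0)(0.032792) = 0.89209.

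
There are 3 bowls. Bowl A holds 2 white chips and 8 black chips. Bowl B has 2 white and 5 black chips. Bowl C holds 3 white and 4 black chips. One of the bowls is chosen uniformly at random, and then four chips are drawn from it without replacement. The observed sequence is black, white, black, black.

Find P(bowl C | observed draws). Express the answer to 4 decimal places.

Under each hypothesis, the probability of the observed sequence is: P(data | bowl A) = (8/10)(2/9)(7/8)(6/7) = 2/15; P(data | bowl B) = (5/7)(2/6)(4/5)(3/4) = 1/7; P(data | bowl C) = (4/7)(3/6)(3/5)(2/4) = 3/35.
Weighting by the prior gives 1/3 · 2/15 = 2/45, 1/3 · 1/7 = 1/21, 1/3 · 3/35 = 1/35; these sum to 38/315.
Hence P(bowl C | data) = (1/35) / (38/315) = 9/38.

0.2368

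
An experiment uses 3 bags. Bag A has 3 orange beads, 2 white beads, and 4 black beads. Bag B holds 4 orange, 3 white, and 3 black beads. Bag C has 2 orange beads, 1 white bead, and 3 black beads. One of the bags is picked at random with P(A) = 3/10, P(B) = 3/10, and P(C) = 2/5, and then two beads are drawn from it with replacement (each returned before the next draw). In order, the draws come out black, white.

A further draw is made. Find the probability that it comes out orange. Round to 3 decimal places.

0.353

For each hypothesis, P(data | H) works out to: P(data | bag A) = (4/9)(2/9) = 0.098765; P(data | bag B) = (3/10)(3/10) = 0.09; P(data | bag C) = (3/6)(1/6) = 0.083333.
Multiplying each by its prior: 3/10 · 0.098765 = 0.02963, 3/10 · 0.09 = 0.027, 2/5 · 0.083333 = 0.033333; summing to 0.089963.
Normalising, the posterior is P(bag A | data) = 0.32935, P(bag B | data) = 0.30012, P(bag C | data) = 0.37052.
Averaging over the posterior, P(orange next | data) = (1/3)(0.32935) + (2/5)(0.30012) + (1/3)(0.37052) = 0.35334.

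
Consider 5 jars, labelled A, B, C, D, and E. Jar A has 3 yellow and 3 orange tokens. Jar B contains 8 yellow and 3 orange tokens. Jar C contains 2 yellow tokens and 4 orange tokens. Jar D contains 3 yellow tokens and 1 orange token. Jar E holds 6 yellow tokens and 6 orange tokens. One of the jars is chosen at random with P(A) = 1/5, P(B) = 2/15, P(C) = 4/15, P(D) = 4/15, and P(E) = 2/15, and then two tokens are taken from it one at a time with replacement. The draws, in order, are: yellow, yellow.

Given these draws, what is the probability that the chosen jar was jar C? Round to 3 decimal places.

Under each hypothesis, the probability of the observed sequence is: P(data | jar A) = (3/6)(3/6) = 0.25; P(data | jar B) = (8/11)(8/11) = 0.52893; P(data | jar C) = (2/6)(2/6) = 0.11111; P(data | jar D) = (3/4)(3/4) = 0.5625; P(data | jar E) = (6/12)(6/12) = 0.25.
Weighting by the prior gives 1/5 · 0.25 = 0.05, 2/15 · 0.52893 = 0.070523, 4/15 · 0.11111 = 0.02963, 4/15 · 0.5625 = 0.15, 2/15 · 0.25 = 0.033333; with total 0.33349.
Therefore the posterior P(jar C | data) = (0.02963) / (0.33349) = 0.088848.

0.089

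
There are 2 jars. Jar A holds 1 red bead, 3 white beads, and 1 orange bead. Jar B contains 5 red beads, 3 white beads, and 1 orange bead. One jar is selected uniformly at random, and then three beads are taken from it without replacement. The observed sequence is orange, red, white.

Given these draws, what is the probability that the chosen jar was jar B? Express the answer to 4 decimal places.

0.3731

For each hypothesis, P(data | H) works out to: P(data | jar A) = (1/5)(1/4)(3/3) = 0.05; P(data | jar B) = (1/9)(5/8)(3/7) = 0.029762.
Weighting by the prior gives 1/2 · 0.05 = 0.025, 1/2 · 0.029762 = 0.014881; summing to 0.039881.
So P(jar B | data) = (0.014881) / (0.039881) = 0.37313.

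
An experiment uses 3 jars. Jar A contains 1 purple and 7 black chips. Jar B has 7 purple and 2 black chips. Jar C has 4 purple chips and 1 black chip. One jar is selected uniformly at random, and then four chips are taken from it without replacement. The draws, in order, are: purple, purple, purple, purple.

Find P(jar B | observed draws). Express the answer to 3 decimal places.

0.581

The likelihood of the observed sequence under each hypothesis: P(data | jar A) = (1/8)(0/7) = 0; P(data | jar B) = (7/9)(6/8)(5/7)(4/6) = 5/18; P(data | jar C) = (4/5)(3/4)(2/3)(1/2) = 1/5.
Weighting by the prior gives 1/3 · 0 = 0, 1/3 · 5/18 = 5/54, 1/3 · 1/5 = 1/15; these sum to 43/270.
Therefore the posterior P(jar B | data) = (5/54) / (43/270) = 25/43.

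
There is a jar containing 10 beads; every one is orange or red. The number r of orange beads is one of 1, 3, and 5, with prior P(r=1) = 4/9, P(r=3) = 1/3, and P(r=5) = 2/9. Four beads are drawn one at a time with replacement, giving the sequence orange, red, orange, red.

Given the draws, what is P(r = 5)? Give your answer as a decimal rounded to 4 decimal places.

Under each hypothesis, the probability of the observed sequence is: P(data | r = 1) = (1/10)(9/10)(1/10)(9/10) = 0.0081; P(data | r = 3) = (3/10)(7/10)(3/10)(7/10) = 0.0441; P(data | r = 5) = (5/10)(5/10)(5/10)(5/10) = 0.0625.
Multiplying each by its prior: 4/9 · 0.0081 = 0.0036, 1/3 · 0.0441 = 0.0147, 2/9 · 0.0625 = 0.013889; with total 0.032189.
So P(r = 5 | data) = (0.013889) / (0.032189) = 0.43148.

0.4315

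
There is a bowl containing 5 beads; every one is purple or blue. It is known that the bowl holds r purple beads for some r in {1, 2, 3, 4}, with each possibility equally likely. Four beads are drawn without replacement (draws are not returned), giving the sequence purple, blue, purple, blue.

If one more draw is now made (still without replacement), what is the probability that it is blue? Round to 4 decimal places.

Compute the likelihood of the observed sequence for each case: P(data | r = 1) = (1/5)(4/4)(0/3) = 0; P(data | r = 2) = (2/5)(3/4)(1/3)(2/2) = 1/10; P(data | r = 3) = (3/5)(2/4)(2/3)(1/2) = 1/10; P(data | r = 4) = (4/5)(1/4)(3/3)(0/2) = 0.
Multiplying each by its prior: 1/4 · 0 = 0, 1/4 · 1/10 = 1/40, 1/4 · 1/10 = 1/40, 1/4 · 0 = 0; these sum to 1/20.
Normalising, the posterior is P(r = 1 | data) = 0, P(r = 2 | data) = 1/2, P(r = 3 | data) = 1/2, P(r = 4 | data) = 0.
Averaging over the posterior, P(blue next | data) = (1)(1/2) + (0)(1/2) = 1/2.

0.5000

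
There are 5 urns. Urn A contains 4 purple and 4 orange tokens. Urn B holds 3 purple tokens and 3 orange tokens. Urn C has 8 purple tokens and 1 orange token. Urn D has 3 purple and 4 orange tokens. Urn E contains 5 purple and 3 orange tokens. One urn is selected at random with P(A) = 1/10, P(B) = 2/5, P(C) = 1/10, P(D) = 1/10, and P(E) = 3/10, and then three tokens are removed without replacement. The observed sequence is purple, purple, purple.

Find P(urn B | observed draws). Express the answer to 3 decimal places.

Compute the likelihood of the observed sequence for each case: P(data | urn A) = (4/8)(3/7)(2/6) = 0.071429; P(data | urn B) = (3/6)(2/5)(1/4) = 0.05; P(data | urn C) = (8/9)(7/8)(6/7) = 0.66667; P(data | urn D) = (3/7)(2/6)(1/5) = 0.028571; P(data | urn E) = (5/8)(4/7)(3/6) = 0.17857.
Weighting by the prior gives 1/10 · 0.071429 = 0.0071429, 2/5 · 0.05 = 0.02, 1/10 · 0.66667 = 0.066667, 1/10 · 0.028571 = 0.0028571, 3/10 · 0.17857 = 0.053571; these sum to 0.15024.
So P(urn B | data) = (0.02) / (0.15024) = 0.13312.

0.133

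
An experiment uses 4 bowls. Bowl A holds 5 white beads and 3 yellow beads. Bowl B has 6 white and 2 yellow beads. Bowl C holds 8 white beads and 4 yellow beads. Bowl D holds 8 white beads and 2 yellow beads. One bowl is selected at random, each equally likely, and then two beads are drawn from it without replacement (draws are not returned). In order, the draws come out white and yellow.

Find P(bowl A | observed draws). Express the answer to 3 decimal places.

0.297

For each hypothesis, P(data | H) works out to: P(data | bowl A) = (5/8)(3/7) = 0.26786; P(data | bowl B) = (6/8)(2/7) = 0.21429; P(data | bowl C) = (8/12)(4/11) = 0.24242; P(data | bowl D) = (8/10)(2/9) = 0.17778.
Multiplying each by its prior: 1/4 · 0.26786 = 0.066964, 1/4 · 0.21429 = 0.053571, 1/4 · 0.24242 = 0.060606, 1/4 · 0.17778 = 0.044444; summing to 0.22559.
By Bayes' rule, P(bowl A | data) = (0.066964) / (0.22559) = 0.29685.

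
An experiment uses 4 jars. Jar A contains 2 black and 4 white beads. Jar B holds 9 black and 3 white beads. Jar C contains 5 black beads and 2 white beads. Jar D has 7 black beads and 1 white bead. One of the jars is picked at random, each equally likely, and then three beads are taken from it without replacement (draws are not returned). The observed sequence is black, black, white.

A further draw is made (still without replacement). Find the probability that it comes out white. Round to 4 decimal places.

0.2760

For each hypothesis, P(data | H) works out to: P(data | jar A) = (2/6)(1/5)(4/4) = 0.066667; P(data | jar B) = (9/12)(8/11)(3/10) = 0.16364; P(data | jar C) = (5/7)(4/6)(2/5) = 0.19048; P(data | jar D) = (7/8)(6/7)(1/6) = 0.125.
The prior-weighted likelihoods are 1/4 · 0.066667 = 0.016667, 1/4 · 0.16364 = 0.040909, 1/4 · 0.19048 = 0.047619, 1/4 · 0.125 = 0.03125; with total 0.13644.
The posterior is then P(jar A | data) = 0.12215, P(jar B | data) = 0.29982, P(jar C | data) = 0.349, P(jar D | data) = 0.22903.
The predictive probability is P(white next | data) = (1)(0.12215) + (2/9)(0.29982) + (1/4)(0.349) + (0)(0.22903) = 0.27603.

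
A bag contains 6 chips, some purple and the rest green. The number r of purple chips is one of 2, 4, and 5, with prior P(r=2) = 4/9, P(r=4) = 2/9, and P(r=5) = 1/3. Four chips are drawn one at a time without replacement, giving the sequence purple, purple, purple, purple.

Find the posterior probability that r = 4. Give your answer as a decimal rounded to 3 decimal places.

For each hypothesis, P(data | H) works out to: P(data | r = 2) = (2/6)(1/5)(0/4) = 0; P(data | r = 4) = (4/6)(3/5)(2/4)(1/3) = 1/15; P(data | r = 5) = (5/6)(4/5)(3/4)(2/3) = 1/3.
The prior-weighted likelihoods are 4/9 · 0 = 0, 2/9 · 1/15 = 2/135, 1/3 · 1/3 = 1/9; with total 17/135.
So P(r = 4 | data) = (2/135) / (17/135) = 2/17.

0.118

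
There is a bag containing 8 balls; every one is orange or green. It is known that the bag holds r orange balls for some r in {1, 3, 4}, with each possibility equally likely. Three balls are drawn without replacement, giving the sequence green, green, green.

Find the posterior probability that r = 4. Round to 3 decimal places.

For each hypothesis, P(data | H) works out to: P(data | r = 1) = (7/8)(6/7)(5/6) = 5/8; P(data | r = 3) = (5/8)(4/7)(3/6) = 5/28; P(data | r = 4) = (4/8)(3/7)(2/6) = 1/14.
Multiplying each by its prior: 1/3 · 5/8 = 5/24, 1/3 · 5/28 = 5/84, 1/3 · 1/14 = 1/42; summing to 7/24.
Hence P(r = 4 | data) = (1/42) / (7/24) = 4/49.

0.082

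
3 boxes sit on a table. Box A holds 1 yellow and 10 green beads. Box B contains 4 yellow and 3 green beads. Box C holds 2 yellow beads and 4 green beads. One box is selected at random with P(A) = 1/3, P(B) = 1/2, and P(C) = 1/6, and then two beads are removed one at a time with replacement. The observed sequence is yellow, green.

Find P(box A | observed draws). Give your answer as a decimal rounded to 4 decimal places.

0.1473

Compute the likelihood of the observed sequence for each case: P(data | box A) = (1/11)(10/11) = 0.082645; P(data | box B) = (4/7)(3/7) = 0.2449; P(data | box C) = (2/6)(4/6) = 0.22222.
Multiplying each by its prior: 1/3 · 0.082645 = 0.027548, 1/2 · 0.2449 = 0.12245, 1/6 · 0.22222 = 0.037037; summing to 0.18703.
Therefore the posterior P(box A | data) = (0.027548) / (0.18703) = 0.14729.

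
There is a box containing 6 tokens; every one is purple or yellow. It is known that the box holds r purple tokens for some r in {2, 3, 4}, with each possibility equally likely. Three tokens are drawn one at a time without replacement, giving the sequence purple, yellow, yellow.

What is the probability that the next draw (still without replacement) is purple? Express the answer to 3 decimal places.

Under each hypothesis, the probability of the observed sequence is: P(data | r = 2) = (2/6)(4/5)(3/4) = 1/5; P(data | r = 3) = (3/6)(3/5)(2/4) = 3/20; P(data | r = 4) = (4/6)(2/5)(1/4) = 1/15.
Weighting by the prior gives 1/3 · 1/5 = 1/15, 1/3 · 3/20 = 1/20, 1/3 · 1/15 = 1/45; these sum to 5/36.
The posterior is then P(r = 2 | data) = 12/25, P(r = 3 | data) = 9/25, P(r = 4 | data) = 4/25.
Averaging over the posterior, P(purple next | data) = (1/3)(12/25) + (2/3)(9/25) + (1)(4/25) = 14/25.

0.560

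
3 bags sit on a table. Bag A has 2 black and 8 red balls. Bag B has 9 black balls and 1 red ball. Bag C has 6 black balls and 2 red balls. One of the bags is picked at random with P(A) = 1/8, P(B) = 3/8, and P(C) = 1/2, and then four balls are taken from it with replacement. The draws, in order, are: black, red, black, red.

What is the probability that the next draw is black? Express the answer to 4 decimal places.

For each hypothesis, P(data | H) works out to: P(data | bag A) = (2/10)(8/10)(2/10)(8/10) = 0.0256; P(data | bag B) = (9/10)(1/10)(9/10)(1/10) = 0.0081; P(data | bag C) = (6/8)(2/8)(6/8)(2/8) = 0.035156.
Multiplying each by its prior: 1/8 · 0.0256 = 0.0032, 3/8 · 0.0081 = 0.0030375, 1/2 · 0.035156 = 0.017578; summing to 0.023816.
The posterior is then P(bag A | data) = 0.13437, P(bag B | data) = 0.12754, P(bag C | data) = 0.73809.
Averaging over the posterior, P(black next | data) = (1/5)(0.13437) + (9/10)(0.12754) + (3/4)(0.73809) = 0.69523.

0.6952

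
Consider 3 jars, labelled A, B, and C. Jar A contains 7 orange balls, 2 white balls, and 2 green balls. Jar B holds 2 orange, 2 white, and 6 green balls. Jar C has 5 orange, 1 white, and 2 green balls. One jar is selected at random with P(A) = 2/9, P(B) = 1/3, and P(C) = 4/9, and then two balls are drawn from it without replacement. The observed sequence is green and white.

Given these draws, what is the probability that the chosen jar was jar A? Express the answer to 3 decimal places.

Compute the likelihood of the observed sequence for each case: P(data | jar A) = (2/11)(2/10) = 0.036364; P(data | jar B) = (6/10)(2/9) = 0.13333; P(data | jar C) = (2/8)(1/7) = 0.035714.
The prior-weighted likelihoods are 2/9 · 0.036364 = 0.0080808, 1/3 · 0.13333 = 0.044444, 4/9 · 0.035714 = 0.015873; these sum to 0.068398.
Hence P(jar A | data) = (0.0080808) / (0.068398) = 0.11814.

0.118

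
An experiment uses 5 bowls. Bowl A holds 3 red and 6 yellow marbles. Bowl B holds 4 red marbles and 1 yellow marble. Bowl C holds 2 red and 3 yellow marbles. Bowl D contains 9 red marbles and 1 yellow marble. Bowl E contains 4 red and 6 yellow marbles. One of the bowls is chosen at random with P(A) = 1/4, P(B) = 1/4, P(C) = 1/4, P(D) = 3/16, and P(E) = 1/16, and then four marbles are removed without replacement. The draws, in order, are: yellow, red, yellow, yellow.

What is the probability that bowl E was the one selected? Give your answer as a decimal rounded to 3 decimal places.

Compute the likelihood of the observed sequence for each case: P(data | bowl A) = (6/9)(3/8)(5/7)(4/6) = 5/42; P(data | bowl B) = (1/5)(4/4)(0/3) = 0; P(data | bowl C) = (3/5)(2/4)(2/3)(1/2) = 1/10; P(data | bowl D) = (1/10)(9/9)(0/8) = 0; P(data | bowl E) = (6/10)(4/9)(5/8)(4/7) = 2/21.
Multiplying each by its prior: 1/4 · 5/42 = 5/168, 1/4 · 0 = 0, 1/4 · 1/10 = 1/40, 3/16 · 0 = 0, 1/16 · 2/21 = 1/168; these sum to 17/280.
Therefore the posterior P(bowl E | data) = (1/168) / (17/280) = 5/51.

0.098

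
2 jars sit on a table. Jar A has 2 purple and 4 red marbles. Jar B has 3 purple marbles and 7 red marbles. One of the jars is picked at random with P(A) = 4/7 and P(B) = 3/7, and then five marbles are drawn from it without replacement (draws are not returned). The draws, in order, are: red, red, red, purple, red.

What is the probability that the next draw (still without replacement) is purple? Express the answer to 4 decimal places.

0.7097

Compute the likelihood of the observed sequence for each case: P(data | jar A) = (4/6)(3/5)(2/4)(2/3)(1/2) = 1/15; P(data | jar B) = (7/10)(6/9)(5/8)(3/7)(4/6) = 1/12.
Weighting by the prior gives 4/7 · 1/15 = 4/105, 3/7 · 1/12 = 1/28; summing to 31/420.
Normalising, the posterior is P(jar A | data) = 16/31, P(jar B | data) = 15/31.
So P(purple next | data) = Σ P(purple next | H) P(H | data) = (1)(16/31) + (2/5)(15/31) = 22/31.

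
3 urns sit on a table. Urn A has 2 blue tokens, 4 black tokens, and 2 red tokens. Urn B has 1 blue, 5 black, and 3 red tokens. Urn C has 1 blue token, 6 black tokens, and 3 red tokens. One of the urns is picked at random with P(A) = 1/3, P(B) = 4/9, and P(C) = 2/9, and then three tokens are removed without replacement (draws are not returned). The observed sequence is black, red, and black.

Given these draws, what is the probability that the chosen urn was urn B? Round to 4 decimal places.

The likelihood of the observed sequence under each hypothesis: P(data | urn A) = (4/8)(2/7)(3/6) = 1/14; P(data | urn B) = (5/9)(3/8)(4/7) = 5/42; P(data | urn C) = (6/10)(3/9)(5/8) = 1/8.
The prior-weighted likelihoods are 1/3 · 1/14 = 1/42, 4/9 · 5/42 = 10/189, 2/9 · 1/8 = 1/36; these sum to 79/756.
By Bayes' rule, P(urn B | data) = (10/189) / (79/756) = 40/79.

0.5063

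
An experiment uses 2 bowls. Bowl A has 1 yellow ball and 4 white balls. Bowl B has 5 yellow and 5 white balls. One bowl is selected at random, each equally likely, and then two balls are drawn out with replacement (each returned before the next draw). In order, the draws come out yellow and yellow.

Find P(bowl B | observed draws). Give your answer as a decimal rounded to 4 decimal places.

0.8621

The likelihood of the observed sequence under each hypothesis: P(data | bowl A) = (1/5)(1/5) = 1/25; P(data | bowl B) = (5/10)(5/10) = 1/4.
The prior-weighted likelihoods are 1/2 · 1/25 = 1/50, 1/2 · 1/4 = 1/8; these sum to 29/200.
Therefore the posterior P(bowl B | data) = (1/8) / (29/200) = 25/29.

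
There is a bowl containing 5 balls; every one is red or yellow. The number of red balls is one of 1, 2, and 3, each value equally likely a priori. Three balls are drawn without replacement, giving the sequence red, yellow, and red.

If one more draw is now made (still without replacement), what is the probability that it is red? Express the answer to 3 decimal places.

For each hypothesis, P(data | H) works out to: P(data | r = 1) = (1/5)(4/4)(0/3) = 0; P(data | r = 2) = (2/5)(3/4)(1/3) = 1/10; P(data | r = 3) = (3/5)(2/4)(2/3) = 1/5.
Multiplying each by its prior: 1/3 · 0 = 0, 1/3 · 1/10 = 1/30, 1/3 · 1/5 = 1/15; with total 1/10.
Normalising, the posterior is P(r = 1 | data) = 0, P(r = 2 | data) = 1/3, P(r = 3 | data) = 2/3.
The predictive probability is P(red next | data) = (0)(1/3) + (1/2)(2/3) = 1/3.

0.333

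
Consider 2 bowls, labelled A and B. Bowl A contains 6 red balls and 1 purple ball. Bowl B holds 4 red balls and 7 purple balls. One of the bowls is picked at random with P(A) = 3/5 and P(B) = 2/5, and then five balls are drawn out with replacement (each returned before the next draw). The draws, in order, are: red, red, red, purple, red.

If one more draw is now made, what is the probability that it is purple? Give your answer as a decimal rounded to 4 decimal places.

For each hypothesis, P(data | H) works out to: P(data | bowl A) = (6/7)(6/7)(6/7)(1/7)(6/7) = 0.077111; P(data | bowl B) = (4/11)(4/11)(4/11)(7/11)(4/11) = 0.011127.
Weighting by the prior gives 3/5 · 0.077111 = 0.046266, 2/5 · 0.011127 = 0.0044508; summing to 0.050717.
The posterior is then P(bowl A | data) = 0.91224, P(bowl B | data) = 0.087757.
So P(purple next | data) = Σ P(purple next | H) P(H | data) = (1/7)(0.91224) + (7/11)(0.087757) = 0.18617.

0.1862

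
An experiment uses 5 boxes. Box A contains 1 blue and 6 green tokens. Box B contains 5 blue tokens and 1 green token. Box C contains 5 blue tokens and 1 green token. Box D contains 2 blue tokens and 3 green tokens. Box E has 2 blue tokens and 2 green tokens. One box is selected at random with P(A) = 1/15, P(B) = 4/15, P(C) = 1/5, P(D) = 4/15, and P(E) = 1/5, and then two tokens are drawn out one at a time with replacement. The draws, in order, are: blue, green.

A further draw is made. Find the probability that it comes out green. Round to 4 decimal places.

The likelihood of the observed sequence under each hypothesis: P(data | box A) = (1/7)(6/7) = 0.12245; P(data | box B) = (5/6)(1/6) = 0.13889; P(data | box C) = (5/6)(1/6) = 0.13889; P(data | box D) = (2/5)(3/5) = 0.24; P(data | box E) = (2/4)(2/4) = 0.25.
Weighting by the prior gives 1/15 · 0.12245 = 0.0081633, 4/15 · 0.13889 = 0.037037, 1/5 · 0.13889 = 0.027778, 4/15 · 0.24 = 0.064, 1/5 · 0.25 = 0.05; these sum to 0.18698.
The posterior is then P(box A | data) = 0.043659, P(box B | data) = 0.19808, P(box C | data) = 0.14856, P(box D | data) = 0.34229, P(box E | data) = 0.26741.
Averaging over the posterior, P(green next | data) = (6/7)(0.043659) + (1/6)(0.19808) + (1/6)(0.14856) + (3/5)(0.34229) + (1/2)(0.26741) = 0.43427.

0.4343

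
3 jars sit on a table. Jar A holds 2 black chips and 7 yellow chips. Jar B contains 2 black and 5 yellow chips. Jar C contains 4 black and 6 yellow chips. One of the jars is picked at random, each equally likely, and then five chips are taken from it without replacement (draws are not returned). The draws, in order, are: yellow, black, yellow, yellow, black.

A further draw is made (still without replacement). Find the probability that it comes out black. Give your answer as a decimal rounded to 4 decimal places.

0.1548

Under each hypothesis, the probability of the observed sequence is: P(data | jar A) = (7/9)(2/8)(6/7)(5/6)(1/5) = 1/36; P(data | jar B) = (5/7)(2/6)(4/5)(3/4)(1/3) = 1/21; P(data | jar C) = (6/10)(4/9)(5/8)(4/7)(3/6) = 1/21.
Multiplying each by its prior: 1/3 · 1/36 = 1/108, 1/3 · 1/21 = 1/63, 1/3 · 1/21 = 1/63; these sum to 31/756.
Normalising, the posterior is P(jar A | data) = 7/31, P(jar B | data) = 12/31, P(jar C | data) = 12/31.
Averaging over the posterior, P(black next | data) = (0)(7/31) + (0)(12/31) + (2/5)(12/31) = 24/155.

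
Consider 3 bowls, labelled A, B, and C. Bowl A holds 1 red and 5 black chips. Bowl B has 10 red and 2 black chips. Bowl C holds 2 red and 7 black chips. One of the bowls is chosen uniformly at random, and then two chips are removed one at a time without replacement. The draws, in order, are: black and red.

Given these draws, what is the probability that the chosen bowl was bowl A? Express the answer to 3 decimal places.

0.325

Compute the likelihood of the observed sequence for each case: P(data | bowl A) = (5/6)(1/5) = 0.16667; P(data | bowl B) = (2/12)(10/11) = 0.15152; P(data | bowl C) = (7/9)(2/8) = 0.19444.
The prior-weighted likelihoods are 1/3 · 0.16667 = 0.055556, 1/3 · 0.15152 = 0.050505, 1/3 · 0.19444 = 0.064815; these sum to 0.17088.
By Bayes' rule, P(bowl A | data) = (0.055556) / (0.17088) = 0.32512.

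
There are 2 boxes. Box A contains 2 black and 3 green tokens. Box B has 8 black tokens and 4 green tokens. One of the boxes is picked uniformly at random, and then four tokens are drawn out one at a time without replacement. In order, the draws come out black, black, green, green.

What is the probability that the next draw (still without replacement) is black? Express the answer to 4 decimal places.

Under each hypothesis, the probability of the observed sequence is: P(data | box A) = (2/5)(1/4)(3/3)(2/2) = 1/10; P(data | box B) = (8/12)(7/11)(4/10)(3/9) = 28/495.
Weighting by the prior gives 1/2 · 1/10 = 1/20, 1/2 · 28/495 = 14/495; these sum to 31/396.
Dividing through by the total gives posterior P(box A | data) = 99/155, P(box B | data) = 56/155.
Averaging over the posterior, P(black next | data) = (0)(99/155) + (3/4)(56/155) = 42/155.

0.2710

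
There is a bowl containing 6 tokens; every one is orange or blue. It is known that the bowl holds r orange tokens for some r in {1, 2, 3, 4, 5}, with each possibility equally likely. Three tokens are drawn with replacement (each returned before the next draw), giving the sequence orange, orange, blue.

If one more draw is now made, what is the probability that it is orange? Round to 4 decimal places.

0.5889

For each hypothesis, P(data | H) works out to: P(data | r = 1) = (1/6)(1/6)(5/6) = 5/216; P(data | r = 2) = (2/6)(2/6)(4/6) = 2/27; P(data | r = 3) = (3/6)(3/6)(3/6) = 1/8; P(data | r = 4) = (4/6)(4/6)(2/6) = 4/27; P(data | r = 5) = (5/6)(5/6)(1/6) = 25/216.
Weighting by the prior gives 1/5 · 5/216 = 1/216, 1/5 · 2/27 = 2/135, 1/5 · 1/8 = 1/40, 1/5 · 4/27 = 4/135, 1/5 · 25/216 = 5/216; with total 7/72.
Normalising, the posterior is P(r = 1 | data) = 1/21, P(r = 2 | data) = 16/105, P(r = 3 | data) = 9/35, P(r = 4 | data) = 32/105, P(r = 5 | data) = 5/21.
The predictive probability is P(orange next | data) = (1/6)(1/21) + (1/3)(16/105) + (1/2)(9/35) + (2/3)(32/105) + (5/6)(5/21) = 53/90.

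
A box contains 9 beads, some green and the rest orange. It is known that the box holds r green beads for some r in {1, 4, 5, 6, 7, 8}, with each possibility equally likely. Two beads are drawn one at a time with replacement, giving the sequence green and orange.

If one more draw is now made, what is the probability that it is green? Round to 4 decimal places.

0.5783

For each hypothesis, P(data | H) works out to: P(data | r = 1) = (1/9)(8/9) = 8/81; P(data | r = 4) = (4/9)(5/9) = 20/81; P(data | r = 5) = (5/9)(4/9) = 20/81; P(data | r = 6) = (6/9)(3/9) = 2/9; P(data | r = 7) = (7/9)(2/9) = 14/81; P(data | r = 8) = (8/9)(1/9) = 8/81.
Weighting by the prior gives 1/6 · 8/81 = 4/243, 1/6 · 20/81 = 10/243, 1/6 · 20/81 = 10/243, 1/6 · 2/9 = 1/27, 1/6 · 14/81 = 7/243, 1/6 · 8/81 = 4/243; these sum to 44/243.
Normalising, the posterior is P(r = 1 | data) = 1/11, P(r = 4 | data) = 5/22, P(r = 5 | data) = 5/22, P(r = 6 | data) = 9/44, P(r = 7 | data) = 7/44, P(r = 8 | data) = 1/11.
So P(green next | data) = Σ P(green next | H) P(H | data) = (1/9)(1/11) + (4/9)(5/22) + (5/9)(5/22) + (2/3)(9/44) + (7/9)(7/44) + (8/9)(1/11) = 229/396.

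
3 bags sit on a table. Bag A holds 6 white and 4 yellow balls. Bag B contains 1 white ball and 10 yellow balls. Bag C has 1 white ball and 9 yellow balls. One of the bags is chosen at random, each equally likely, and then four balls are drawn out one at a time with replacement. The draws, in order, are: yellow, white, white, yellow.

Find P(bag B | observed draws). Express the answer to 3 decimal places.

Under each hypothesis, the probability of the observed sequence is: P(data | bag A) = (4/10)(6/10)(6/10)(4/10) = 0.0576; P(data | bag B) = (10/11)(1/11)(1/11)(10/11) = 0.0068301; P(data | bag C) = (9/10)(1/10)(1/10)(9/10) = 0.0081.
The prior-weighted likelihoods are 1/3 · 0.0576 = 0.0192, 1/3 · 0.0068301 = 0.0022767, 1/3 · 0.0081 = 0.0027; summing to 0.024177.
Therefore the posterior P(bag B | data) = (0.0022767) / (0.024177) = 0.09417.

0.094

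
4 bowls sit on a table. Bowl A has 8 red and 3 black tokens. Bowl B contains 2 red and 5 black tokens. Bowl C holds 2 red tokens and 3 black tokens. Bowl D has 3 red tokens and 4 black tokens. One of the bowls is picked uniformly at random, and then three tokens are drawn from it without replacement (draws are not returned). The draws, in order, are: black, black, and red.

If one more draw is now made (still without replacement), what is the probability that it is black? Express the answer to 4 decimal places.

0.5482

The likelihood of the observed sequence under each hypothesis: P(data | bowl A) = (3/11)(2/10)(8/9) = 8/165; P(data | bowl B) = (5/7)(4/6)(2/5) = 4/21; P(data | bowl C) = (3/5)(2/4)(2/3) = 1/5; P(data | bowl D) = (4/7)(3/6)(3/5) = 6/35.
Multiplying each by its prior: 1/4 · 8/165 = 2/165, 1/4 · 4/21 = 1/21, 1/4 · 1/5 = 1/20, 1/4 · 6/35 = 3/70; these sum to 47/308.
The posterior is then P(bowl A | data) = 0.079433, P(bowl B | data) = 0.31206, P(bowl C | data) = 0.32766, P(bowl D | data) = 0.28085.
Averaging over the posterior, P(black next | data) = (1/8)(0.079433) + (3/4)(0.31206) + (1/2)(0.32766) + (1/2)(0.28085) = 0.54823.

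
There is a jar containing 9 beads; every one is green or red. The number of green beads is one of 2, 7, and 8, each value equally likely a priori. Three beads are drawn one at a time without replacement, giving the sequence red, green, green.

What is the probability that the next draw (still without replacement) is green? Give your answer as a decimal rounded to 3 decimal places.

0.818

Compute the likelihood of the observed sequence for each case: P(data | r = 2) = (7/9)(2/8)(1/7) = 1/36; P(data | r = 7) = (2/9)(7/8)(6/7) = 1/6; P(data | r = 8) = (1/9)(8/8)(7/7) = 1/9.
The prior-weighted likelihoods are 1/3 · 1/36 = 1/108, 1/3 · 1/6 = 1/18, 1/3 · 1/9 = 1/27; summing to 11/108.
The posterior is then P(r = 2 | data) = 1/11, P(r = 7 | data) = 6/11, P(r = 8 | data) = 4/11.
Averaging over the posterior, P(green next | data) = (0)(1/11) + (5/6)(6/11) + (1)(4/11) = 9/11.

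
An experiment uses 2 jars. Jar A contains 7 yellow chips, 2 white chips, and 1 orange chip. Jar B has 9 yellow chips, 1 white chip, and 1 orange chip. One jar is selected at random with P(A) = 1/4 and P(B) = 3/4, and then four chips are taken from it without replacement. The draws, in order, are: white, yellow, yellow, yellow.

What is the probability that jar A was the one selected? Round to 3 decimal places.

The likelihood of the observed sequence under each hypothesis: P(data | jar A) = (2/10)(7/9)(6/8)(5/7) = 0.083333; P(data | jar B) = (1/11)(9/10)(8/9)(7/8) = 0.063636.
Weighting by the prior gives 1/4 · 0.083333 = 0.020833, 3/4 · 0.063636 = 0.047727; with total 0.068561.
So P(jar A | data) = (0.020833) / (0.068561) = 0.30387.

0.304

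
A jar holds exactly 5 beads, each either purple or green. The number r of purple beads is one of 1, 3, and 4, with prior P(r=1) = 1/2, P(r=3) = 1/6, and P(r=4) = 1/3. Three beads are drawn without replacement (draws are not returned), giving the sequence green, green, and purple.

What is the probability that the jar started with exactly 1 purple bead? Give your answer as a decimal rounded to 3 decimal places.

Compute the likelihood of the observed sequence for each case: P(data | r = 1) = (4/5)(3/4)(1/3) = 1/5; P(data | r = 3) = (2/5)(1/4)(3/3) = 1/10; P(data | r = 4) = (1/5)(0/4) = 0.
The prior-weighted likelihoods are 1/2 · 1/5 = 1/10, 1/6 · 1/10 = 1/60, 1/3 · 0 = 0; summing to 7/60.
Therefore the posterior P(r = 1 | data) = (1/10) / (7/60) = 6/7.

0.857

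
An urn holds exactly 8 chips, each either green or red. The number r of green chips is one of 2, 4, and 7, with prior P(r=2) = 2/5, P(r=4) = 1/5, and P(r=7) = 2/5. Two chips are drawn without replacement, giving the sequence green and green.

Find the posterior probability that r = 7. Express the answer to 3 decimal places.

0.840

The likelihood of the observed sequence under each hypothesis: P(data | r = 2) = (2/8)(1/7) = 1/28; P(data | r = 4) = (4/8)(3/7) = 3/14; P(data | r = 7) = (7/8)(6/7) = 3/4.
Weighting by the prior gives 2/5 · 1/28 = 1/70, 1/5 · 3/14 = 3/70, 2/5 · 3/4 = 3/10; these sum to 5/14.
Therefore the posterior P(r = 7 | data) = (3/10) / (5/14) = 21/25.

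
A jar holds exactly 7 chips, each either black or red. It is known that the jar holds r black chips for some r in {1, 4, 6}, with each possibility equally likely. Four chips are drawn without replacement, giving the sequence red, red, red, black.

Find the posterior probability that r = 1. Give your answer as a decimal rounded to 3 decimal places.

0.833

Under each hypothesis, the probability of the observed sequence is: P(data | r = 1) = (6/7)(5/6)(4/5)(1/4) = 1/7; P(data | r = 4) = (3/7)(2/6)(1/5)(4/4) = 1/35; P(data | r = 6) = (1/7)(0/6) = 0.
Multiplying each by its prior: 1/3 · 1/7 = 1/21, 1/3 · 1/35 = 1/105, 1/3 · 0 = 0; with total 2/35.
So P(r = 1 | data) = (1/21) / (2/35) = 5/6.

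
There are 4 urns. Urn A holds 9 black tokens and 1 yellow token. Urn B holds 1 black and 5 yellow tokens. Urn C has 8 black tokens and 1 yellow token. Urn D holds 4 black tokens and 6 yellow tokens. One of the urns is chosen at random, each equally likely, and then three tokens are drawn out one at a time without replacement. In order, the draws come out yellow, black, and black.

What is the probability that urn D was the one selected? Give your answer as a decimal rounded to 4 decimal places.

Under each hypothesis, the probability of the observed sequence is: P(data | urn A) = (1/10)(9/9)(8/8) = 1/10; P(data | urn B) = (5/6)(1/5)(0/4) = 0; P(data | urn C) = (1/9)(8/8)(7/7) = 1/9; P(data | urn D) = (6/10)(4/9)(3/8) = 1/10.
Weighting by the prior gives 1/4 · 1/10 = 1/40, 1/4 · 0 = 0, 1/4 · 1/9 = 1/36, 1/4 · 1/10 = 1/40; summing to 7/90.
So P(urn D | data) = (1/40) / (7/90) = 9/28.

0.3214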